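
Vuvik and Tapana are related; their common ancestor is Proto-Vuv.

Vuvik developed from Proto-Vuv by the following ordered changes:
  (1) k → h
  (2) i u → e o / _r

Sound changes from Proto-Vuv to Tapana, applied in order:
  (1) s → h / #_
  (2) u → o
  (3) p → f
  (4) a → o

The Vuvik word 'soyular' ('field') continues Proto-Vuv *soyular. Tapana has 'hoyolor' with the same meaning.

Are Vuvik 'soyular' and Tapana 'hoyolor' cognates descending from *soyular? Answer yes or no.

Derive the expected Tapana reflex of *soyular:
Tapana: start from *soyular.
  rule 1 (debuccalisation): soyular → hoyular
  rule 2 (vowel merger): hoyular → hoyolar
  rule 3: no change — hoyolar
  rule 4 (vowel merger): hoyolar → hoyolor
  ⇒ Tapana hoyolor
Tapana 'hoyolor' matches the regular reflex exactly, so the pair is cognate.

yes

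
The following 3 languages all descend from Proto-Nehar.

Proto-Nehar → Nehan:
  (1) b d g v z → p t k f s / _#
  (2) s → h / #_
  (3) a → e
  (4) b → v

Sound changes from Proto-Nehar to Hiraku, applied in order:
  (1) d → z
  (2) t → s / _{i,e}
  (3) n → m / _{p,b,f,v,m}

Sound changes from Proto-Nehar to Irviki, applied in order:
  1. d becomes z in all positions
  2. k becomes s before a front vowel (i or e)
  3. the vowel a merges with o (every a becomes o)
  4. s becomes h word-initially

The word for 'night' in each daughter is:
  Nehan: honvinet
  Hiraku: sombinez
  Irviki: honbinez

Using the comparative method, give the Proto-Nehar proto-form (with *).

*sonbined

Position 1: Nehan has h, Hiraku has s, Irviki has h. Taking the neighbouring segments as reconstructed: Nehan h could go back to *s or *h; Hiraku s can only go back to *s; Irviki h could go back to *s or *h — the one source consistent with every daughter is *s.
Position 3: Nehan has n, Hiraku has m, Irviki has n. Nehan preserves n here (none of its changes turn any other segment into n), so the proto-segment is *n.
This points to *sonbined. Verify forward in each daughter:
Nehan: *sonbined > sonbinet > honbinet > honvinet  (by final devoicing, debuccalisation, unconditioned shift)
Hiraku: *sonbined > sonbinez > sombinez  (by unconditioned shift, nasal place assimilation)
Irviki: *sonbined > sonbinez > honbinez  (by unconditioned shift, debuccalisation)
*sonbined is the unique common source.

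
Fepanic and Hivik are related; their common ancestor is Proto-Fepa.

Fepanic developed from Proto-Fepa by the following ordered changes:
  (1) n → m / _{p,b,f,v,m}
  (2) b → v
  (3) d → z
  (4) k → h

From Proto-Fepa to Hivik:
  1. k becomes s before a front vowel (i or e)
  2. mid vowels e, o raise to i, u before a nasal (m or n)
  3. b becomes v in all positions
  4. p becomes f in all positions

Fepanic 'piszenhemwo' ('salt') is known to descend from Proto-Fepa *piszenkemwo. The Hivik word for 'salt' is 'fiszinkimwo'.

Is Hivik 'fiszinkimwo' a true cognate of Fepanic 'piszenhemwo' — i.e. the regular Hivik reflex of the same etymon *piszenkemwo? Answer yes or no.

Derive the expected Hivik reflex of *piszenkemwo:
Hivik: *piszenkemwo > piszensemwo > piszinsimwo > fiszinsimwo  (by palatalisation, pre-nasal raising, unconditioned shift)
The regular Hivik reflex would be 'fiszinsimwo', but the attested form is 'fiszinkimwo'. The correspondence is irregular, so they are not cognates (the Hivik form has a different source).

no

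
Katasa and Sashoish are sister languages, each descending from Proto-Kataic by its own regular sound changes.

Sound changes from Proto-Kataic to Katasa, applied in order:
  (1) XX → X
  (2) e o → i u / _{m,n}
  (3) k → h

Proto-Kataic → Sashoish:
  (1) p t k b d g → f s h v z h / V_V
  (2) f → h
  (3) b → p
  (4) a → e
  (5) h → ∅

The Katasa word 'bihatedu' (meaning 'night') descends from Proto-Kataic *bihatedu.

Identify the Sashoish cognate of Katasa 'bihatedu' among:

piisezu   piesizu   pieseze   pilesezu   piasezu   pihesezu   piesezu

piesezu

Sashoish: start from *bihatedu.
  rule 1 (intervocalic lenition): bihatedu → bihasezu
  rule 2: no change — bihasezu
  rule 3 (unconditioned shift): bihasezu → pihasezu
  rule 4 (vowel merger): pihasezu → pihesezu
  rule 5 (h-loss): pihesezu → piesezu
  ⇒ Sashoish piesezu
Among the options, 'piesezu' alone shows every Sashoish change applied in order.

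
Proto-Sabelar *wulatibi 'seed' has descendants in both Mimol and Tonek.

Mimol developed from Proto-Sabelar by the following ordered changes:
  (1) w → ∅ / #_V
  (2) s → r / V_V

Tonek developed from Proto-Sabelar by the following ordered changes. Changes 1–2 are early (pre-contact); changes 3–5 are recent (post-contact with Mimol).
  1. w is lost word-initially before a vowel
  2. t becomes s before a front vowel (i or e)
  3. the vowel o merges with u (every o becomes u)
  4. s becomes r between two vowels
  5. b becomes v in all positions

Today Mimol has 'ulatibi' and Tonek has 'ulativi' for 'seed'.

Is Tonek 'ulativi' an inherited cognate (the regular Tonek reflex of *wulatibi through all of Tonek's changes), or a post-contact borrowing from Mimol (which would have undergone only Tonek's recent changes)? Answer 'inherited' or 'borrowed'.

borrowed

If inherited, *wulatibi would pass through all of Tonek's changes:
Tonek: *wulatibi
  wulatibi → ulatibi   [glide loss]
  ulatibi → ulasibi   [palatalisation]
  ulasibi (rule 3 does not apply)
  ulasibi → ularibi   [rhotacism]
  ularibi → ularivi   [unconditioned shift]
  giving Tonek ularivi.
If borrowed from Mimol 'ulatibi' after the early changes, it would undergo only the recent ones:
  rule 3 (vowel merger): no change (ulatibi)
  rule 4 (rhotacism): no change (ulatibi)
  rule 5 (unconditioned shift): ulatibi → ulativi
  ⇒ as a loan: ulativi
Tonek 'ulativi' matches the loan outcome 'ulativi', not the inherited 'ularivi' — it skipped the early Tonek changes, so it was borrowed from Mimol.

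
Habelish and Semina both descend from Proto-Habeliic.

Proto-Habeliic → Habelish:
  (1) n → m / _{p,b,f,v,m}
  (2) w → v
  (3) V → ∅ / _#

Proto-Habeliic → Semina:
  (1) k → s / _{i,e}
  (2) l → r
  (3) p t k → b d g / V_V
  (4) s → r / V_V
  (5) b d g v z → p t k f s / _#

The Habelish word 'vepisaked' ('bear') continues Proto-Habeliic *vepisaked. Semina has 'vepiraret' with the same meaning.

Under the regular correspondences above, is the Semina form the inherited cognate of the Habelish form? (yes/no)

no

Derive the expected Semina reflex of *vepisaked:
Semina: *vepisaked > vepisased > vebisased > vebirared > vebiraret  (by palatalisation, intervocalic voicing, rhotacism, final devoicing)
The regular Semina reflex would be 'vebiraret', but the attested form is 'vepiraret'. The correspondence is irregular, so they are not cognates (the Semina form has a different source).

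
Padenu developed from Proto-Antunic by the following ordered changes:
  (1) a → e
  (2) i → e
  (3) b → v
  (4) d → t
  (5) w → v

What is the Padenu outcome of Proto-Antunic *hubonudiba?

Padenu: *hubonudiba > hubonudibe > hubonudebe > huvonudeve > huvonuteve  (by vowel merger, vowel merger, unconditioned shift, unconditioned shift)

huvonuteve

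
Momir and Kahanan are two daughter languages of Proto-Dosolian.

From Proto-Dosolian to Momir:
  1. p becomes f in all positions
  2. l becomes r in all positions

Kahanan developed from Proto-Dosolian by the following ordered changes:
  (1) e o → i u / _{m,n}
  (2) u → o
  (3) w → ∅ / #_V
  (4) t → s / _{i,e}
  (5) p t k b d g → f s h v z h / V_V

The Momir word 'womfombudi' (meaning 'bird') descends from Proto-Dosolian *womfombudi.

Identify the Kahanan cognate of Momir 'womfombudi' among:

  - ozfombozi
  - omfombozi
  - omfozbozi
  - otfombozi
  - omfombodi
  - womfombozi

Kahanan: start from *womfombudi.
  rule 1 (pre-nasal raising): womfombudi → wumfumbudi
  rule 2 (vowel merger): wumfumbudi → womfombodi
  rule 3 (glide loss): womfombodi → omfombodi
  rule 4: no change — omfombodi
  rule 5 (intervocalic lenition): omfombodi → omfombozi
  ⇒ Kahanan omfombozi
The other candidates each miss or misapply at least one Kahanan change.

omfombozi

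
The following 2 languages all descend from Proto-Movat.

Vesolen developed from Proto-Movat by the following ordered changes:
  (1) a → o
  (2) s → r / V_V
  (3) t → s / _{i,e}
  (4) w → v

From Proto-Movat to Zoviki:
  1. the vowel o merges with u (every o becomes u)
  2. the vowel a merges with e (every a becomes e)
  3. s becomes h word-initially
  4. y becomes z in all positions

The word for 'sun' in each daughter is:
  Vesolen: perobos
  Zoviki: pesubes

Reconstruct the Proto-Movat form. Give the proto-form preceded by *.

Position 6: Vesolen has o, Zoviki has e. Taking the neighbouring segments as reconstructed: Vesolen o could go back to *a or *o; Zoviki e could go back to *a or *e — the one source consistent with every daughter is *a.
Position 3: Vesolen has r, Zoviki has s. Zoviki preserves s here (none of its changes turn any other segment into s), so the proto-segment is *s.
This points to *pesobas. Verify forward in each daughter:
Vesolen: *pesobas
  pesobas → pesobos   [vowel merger]
  pesobos → perobos   [rhotacism]
  perobos (rule 3 does not apply)
  perobos (rule 4 does not apply)
  giving Vesolen perobos.
Zoviki: *pesobas
  pesobas → pesubas   [vowel merger]
  pesubas → pesubes   [vowel merger]
  pesubes (rule 3 does not apply)
  pesubes (rule 4 does not apply)
  giving Zoviki pesubes.
*pesobas is the unique common source.

*pesobas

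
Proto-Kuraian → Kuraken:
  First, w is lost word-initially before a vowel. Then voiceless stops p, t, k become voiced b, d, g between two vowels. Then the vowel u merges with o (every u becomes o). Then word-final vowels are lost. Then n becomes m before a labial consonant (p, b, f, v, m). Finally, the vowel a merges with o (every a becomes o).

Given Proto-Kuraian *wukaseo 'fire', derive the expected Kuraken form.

Kuraken: *wukaseo
  wukaseo → ukaseo   [glide loss]
  ukaseo → ugaseo   [intervocalic voicing]
  ugaseo → ogaseo   [vowel merger]
  ogaseo → ogase   [apocope]
  ogase (rule 5 does not apply)
  ogase → ogose   [vowel merger]
  giving Kuraken ogose.

ogose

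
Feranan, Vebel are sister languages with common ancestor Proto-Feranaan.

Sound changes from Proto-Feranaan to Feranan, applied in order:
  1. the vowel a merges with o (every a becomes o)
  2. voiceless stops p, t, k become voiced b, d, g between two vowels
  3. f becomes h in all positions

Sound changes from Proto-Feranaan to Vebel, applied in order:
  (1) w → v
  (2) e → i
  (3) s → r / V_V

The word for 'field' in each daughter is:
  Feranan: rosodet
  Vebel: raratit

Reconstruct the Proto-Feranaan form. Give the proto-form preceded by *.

Position 2: Feranan has o, Vebel has a. Vebel preserves a here (none of its changes turn any other segment into a), so the proto-segment is *a.
Position 5: Feranan has d, Vebel has t. Vebel preserves t here (none of its changes turn any other segment into t), so the proto-segment is *t.
Position 4: Feranan has o, Vebel has a. Vebel preserves a here (none of its changes turn any other segment into a), so the proto-segment is *a.
Verify the candidate proto-form against each daughter:
Feranan: *rasatet > rosotet > rosodet  (by vowel merger, intervocalic voicing)
Vebel: *rasatet > rasatit > raratit  (by vowel merger, rhotacism)
*rasatet is the unique common source.

*rasatet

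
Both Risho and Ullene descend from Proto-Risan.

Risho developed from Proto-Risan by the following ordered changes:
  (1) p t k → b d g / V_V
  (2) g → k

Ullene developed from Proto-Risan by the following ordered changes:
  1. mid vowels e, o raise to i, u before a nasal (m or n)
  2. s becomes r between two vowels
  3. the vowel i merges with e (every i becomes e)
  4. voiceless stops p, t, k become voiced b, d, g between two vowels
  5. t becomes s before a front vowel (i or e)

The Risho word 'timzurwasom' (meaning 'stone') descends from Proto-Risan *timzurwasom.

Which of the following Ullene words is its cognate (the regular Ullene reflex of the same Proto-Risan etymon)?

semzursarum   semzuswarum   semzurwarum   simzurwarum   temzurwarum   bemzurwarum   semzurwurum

Ullene: *timzurwasom
  timzurwasom → timzurwasum   [pre-nasal raising]
  timzurwasum → timzurwarum   [rhotacism]
  timzurwarum → temzurwarum   [vowel merger]
  temzurwarum (rule 4 does not apply)
  temzurwarum → semzurwarum   [palatalisation]
  giving Ullene semzurwarum.

semzurwarum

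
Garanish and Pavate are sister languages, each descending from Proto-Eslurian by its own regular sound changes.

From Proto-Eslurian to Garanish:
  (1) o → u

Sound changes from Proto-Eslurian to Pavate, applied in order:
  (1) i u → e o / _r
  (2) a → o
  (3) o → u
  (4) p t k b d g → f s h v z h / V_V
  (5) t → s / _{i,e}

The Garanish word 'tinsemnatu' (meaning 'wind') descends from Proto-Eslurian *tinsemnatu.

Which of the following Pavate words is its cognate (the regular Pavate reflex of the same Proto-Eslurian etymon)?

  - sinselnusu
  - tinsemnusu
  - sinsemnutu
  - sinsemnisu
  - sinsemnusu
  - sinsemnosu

sinsemnusu

Pavate: start from *tinsemnatu.
  rule 1: no change — tinsemnatu
  rule 2 (vowel merger): tinsemnatu → tinsemnotu
  rule 3 (vowel merger): tinsemnotu → tinsemnutu
  rule 4 (intervocalic lenition): tinsemnutu → tinsemnusu
  rule 5 (palatalisation): tinsemnusu → sinsemnusu
  ⇒ Pavate sinsemnusu
Among the options, 'sinsemnusu' alone shows every Pavate change applied in order.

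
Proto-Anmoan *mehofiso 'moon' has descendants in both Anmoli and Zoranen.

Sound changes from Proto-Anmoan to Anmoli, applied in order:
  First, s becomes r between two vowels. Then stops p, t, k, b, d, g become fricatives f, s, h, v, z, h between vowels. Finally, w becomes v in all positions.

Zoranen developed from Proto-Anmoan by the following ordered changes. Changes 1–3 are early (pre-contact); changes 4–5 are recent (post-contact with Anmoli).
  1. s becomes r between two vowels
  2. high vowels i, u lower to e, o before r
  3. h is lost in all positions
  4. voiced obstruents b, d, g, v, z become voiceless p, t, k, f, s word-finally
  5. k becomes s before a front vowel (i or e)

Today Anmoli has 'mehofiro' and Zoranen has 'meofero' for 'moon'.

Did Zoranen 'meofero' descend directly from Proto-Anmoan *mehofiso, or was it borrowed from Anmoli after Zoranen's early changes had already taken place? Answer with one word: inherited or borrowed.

If inherited, *mehofiso would pass through all of Zoranen's changes:
Zoranen: *mehofiso
  mehofiso → mehofiro   [rhotacism]
  mehofiro → mehofero   [pre-rhotic lowering]
  mehofero → meofero   [h-loss]
  meofero (rule 4 does not apply)
  meofero (rule 5 does not apply)
  giving Zoranen meofero.
If borrowed from Anmoli 'mehofiro' after the early changes, it would undergo only the recent ones:
  rule 4 (final devoicing): no change (mehofiro)
  rule 5 (palatalisation): no change (mehofiro)
  ⇒ as a loan: mehofiro
Zoranen 'meofero' matches the inherited outcome exactly, so it is an inherited cognate, not a loan.

inherited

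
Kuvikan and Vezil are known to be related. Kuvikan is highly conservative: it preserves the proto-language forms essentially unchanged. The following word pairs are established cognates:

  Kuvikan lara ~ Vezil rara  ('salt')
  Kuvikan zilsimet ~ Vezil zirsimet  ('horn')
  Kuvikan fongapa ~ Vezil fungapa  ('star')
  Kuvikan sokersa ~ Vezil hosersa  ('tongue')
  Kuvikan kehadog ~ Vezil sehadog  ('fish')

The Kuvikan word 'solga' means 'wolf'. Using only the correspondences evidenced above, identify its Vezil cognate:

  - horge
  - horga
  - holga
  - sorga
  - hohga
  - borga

horga

sokersa ~ hosersa — Kuvikan s corresponds to Vezil h word-initially before a back vowel.
zilsimet ~ zirsimet — Kuvikan l corresponds to Vezil r after a vowel, before a consonant other than r, m, n, p, b, f, v.
Applying these to Kuvikan 'solga':
  solga → holga   (s→h word-initially before a back vowel)
  holga → horga   (l→r after a vowel, before a consonant other than r, m, n, p, b, f, v)
So the Vezil cognate is 'horga'.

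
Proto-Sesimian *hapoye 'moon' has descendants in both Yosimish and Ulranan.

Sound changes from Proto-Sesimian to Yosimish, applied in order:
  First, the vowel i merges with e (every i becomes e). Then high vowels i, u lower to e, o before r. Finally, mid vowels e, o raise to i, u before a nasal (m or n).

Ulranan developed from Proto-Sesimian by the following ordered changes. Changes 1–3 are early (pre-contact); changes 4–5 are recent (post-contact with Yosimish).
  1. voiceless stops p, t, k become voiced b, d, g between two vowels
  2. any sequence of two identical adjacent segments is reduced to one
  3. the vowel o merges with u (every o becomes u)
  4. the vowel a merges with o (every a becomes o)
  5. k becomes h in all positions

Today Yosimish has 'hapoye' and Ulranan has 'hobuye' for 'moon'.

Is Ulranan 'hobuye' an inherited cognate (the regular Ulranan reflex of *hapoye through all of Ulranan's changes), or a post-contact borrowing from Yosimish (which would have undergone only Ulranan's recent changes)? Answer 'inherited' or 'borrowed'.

If inherited, *hapoye would pass through all of Ulranan's changes:
Ulranan: *hapoye > haboye > habuye > hobuye  (by intervocalic voicing, vowel merger, vowel merger)
If borrowed from Yosimish 'hapoye' after the early changes, it would undergo only the recent ones:
  rule 4 (vowel merger): hapoye → hopoye
  rule 5 (unconditioned shift): no change (hopoye)
  ⇒ as a loan: hopoye
Ulranan 'hobuye' matches the inherited outcome exactly, so it is an inherited cognate, not a loan.

inherited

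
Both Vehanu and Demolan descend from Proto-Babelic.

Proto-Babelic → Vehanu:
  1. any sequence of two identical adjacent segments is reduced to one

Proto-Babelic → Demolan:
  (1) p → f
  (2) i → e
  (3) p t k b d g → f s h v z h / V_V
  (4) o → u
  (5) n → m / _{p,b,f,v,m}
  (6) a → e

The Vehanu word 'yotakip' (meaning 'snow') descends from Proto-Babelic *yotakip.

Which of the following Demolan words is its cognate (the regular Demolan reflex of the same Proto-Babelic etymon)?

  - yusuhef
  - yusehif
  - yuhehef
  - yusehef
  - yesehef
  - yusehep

Demolan: *yotakip > yotakif > yotakef > yosahef > yusahef > yusehef  (by unconditioned shift, vowel merger, intervocalic lenition, vowel merger, vowel merger)
Among the options, 'yusehef' alone shows every Demolan change applied in order.

yusehef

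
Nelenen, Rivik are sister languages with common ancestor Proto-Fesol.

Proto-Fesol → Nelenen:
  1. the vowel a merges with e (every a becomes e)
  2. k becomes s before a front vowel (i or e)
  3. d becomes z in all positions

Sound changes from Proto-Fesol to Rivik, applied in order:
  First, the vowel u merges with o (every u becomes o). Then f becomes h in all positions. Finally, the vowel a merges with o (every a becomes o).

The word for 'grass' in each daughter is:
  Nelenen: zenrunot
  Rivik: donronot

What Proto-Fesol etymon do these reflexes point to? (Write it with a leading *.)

Position 2: Nelenen has e, Rivik has o. Taking the neighbouring segments as reconstructed: Nelenen e could go back to *a or *e; Rivik o could go back to *a or *o or *u — the one source consistent with every daughter is *a.
Position 1: Nelenen has z, Rivik has d. Rivik preserves d here (none of its changes turn any other segment into d), so the proto-segment is *d.
Continuing position by position gives *danrunot; check it forward:
Nelenen: *danrunot > denrunot > zenrunot  (by vowel merger, unconditioned shift)
Rivik: *danrunot > danronot > donronot  (by vowel merger, vowel merger)
*danrunot is the unique common source.

*danrunot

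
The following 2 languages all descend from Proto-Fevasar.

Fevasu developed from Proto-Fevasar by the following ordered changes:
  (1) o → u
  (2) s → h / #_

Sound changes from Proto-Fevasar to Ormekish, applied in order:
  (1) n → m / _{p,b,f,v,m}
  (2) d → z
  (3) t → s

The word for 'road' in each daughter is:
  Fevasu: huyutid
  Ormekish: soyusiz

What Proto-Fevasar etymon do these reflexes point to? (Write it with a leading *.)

Position 2: Fevasu has u, Ormekish has o. Ormekish preserves o here (none of its changes turn any other segment into o), so the proto-segment is *o.
Position 7: Fevasu has d, Ormekish has z. Fevasu preserves d here (none of its changes turn any other segment into d), so the proto-segment is *d.
This points to *soyutid. Verify forward in each daughter:
Fevasu: *soyutid > suyutid > huyutid  (by vowel merger, debuccalisation)
Ormekish: *soyutid > soyutiz > soyusiz  (by unconditioned shift, unconditioned shift)
*soyutid is the unique common source.

*soyutid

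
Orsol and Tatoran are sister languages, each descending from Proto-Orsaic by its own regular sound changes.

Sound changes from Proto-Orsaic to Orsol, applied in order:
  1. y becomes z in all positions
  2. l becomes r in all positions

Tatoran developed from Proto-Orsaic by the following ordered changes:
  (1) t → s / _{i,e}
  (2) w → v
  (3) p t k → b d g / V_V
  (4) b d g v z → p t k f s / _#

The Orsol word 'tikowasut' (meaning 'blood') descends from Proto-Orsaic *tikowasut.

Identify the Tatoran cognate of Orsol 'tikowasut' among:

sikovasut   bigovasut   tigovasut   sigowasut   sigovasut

sigovasut

Tatoran: *tikowasut
  tikowasut → sikowasut   [palatalisation]
  sikowasut → sikovasut   [unconditioned shift]
  sikovasut → sigovasut   [intervocalic voicing]
  sigovasut (rule 4 does not apply)
  giving Tatoran sigovasut.
Among the options, 'sigovasut' alone shows every Tatoran change applied in order.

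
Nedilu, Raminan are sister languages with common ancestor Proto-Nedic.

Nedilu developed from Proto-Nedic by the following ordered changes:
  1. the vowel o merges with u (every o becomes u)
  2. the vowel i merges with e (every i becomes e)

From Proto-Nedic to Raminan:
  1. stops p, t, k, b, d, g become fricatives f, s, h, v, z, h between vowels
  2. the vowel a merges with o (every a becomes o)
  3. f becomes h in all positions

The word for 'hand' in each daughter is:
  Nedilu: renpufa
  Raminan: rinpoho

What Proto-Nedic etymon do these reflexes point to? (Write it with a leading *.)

Position 7: Nedilu has a, Raminan has o. Nedilu preserves a here (none of its changes turn any other segment into a), so the proto-segment is *a.
Position 2: Nedilu has e, Raminan has i. Raminan preserves i here (none of its changes turn any other segment into i), so the proto-segment is *i.
Position 5: Nedilu has u, Raminan has o. Taking the neighbouring segments as reconstructed: Nedilu u could go back to *o or *u; Raminan o could go back to *a or *o — the one source consistent with every daughter is *o.
Continuing position by position gives *rinpofa; check it forward:
Nedilu: *rinpofa
  rinpofa → rinpufa   [vowel merger]
  rinpufa → renpufa   [vowel merger]
  giving Nedilu renpufa.
Raminan: *rinpofa
  rinpofa (rule 1 does not apply)
  rinpofa → rinpofo   [vowel merger]
  rinpofo → rinpoho   [unconditioned shift]
  giving Raminan rinpoho.
Only *rinpofa yields all of Nedilu renpufa, Raminan rinpoho.

*rinpofa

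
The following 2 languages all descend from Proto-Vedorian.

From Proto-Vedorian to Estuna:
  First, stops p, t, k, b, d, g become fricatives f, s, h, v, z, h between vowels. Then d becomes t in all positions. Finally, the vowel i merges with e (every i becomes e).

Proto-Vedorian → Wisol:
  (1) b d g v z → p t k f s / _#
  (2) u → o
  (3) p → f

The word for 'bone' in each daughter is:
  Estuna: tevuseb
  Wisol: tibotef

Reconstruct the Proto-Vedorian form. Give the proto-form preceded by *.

*tibuteb

Position 2: Estuna has e, Wisol has i. Wisol preserves i here (none of its changes turn any other segment into i), so the proto-segment is *i.
Position 7: Estuna has b, Wisol has f. Estuna preserves b here (none of its changes turn any other segment into b), so the proto-segment is *b.
Continuing position by position gives *tibuteb; check it forward:
Estuna: *tibuteb > tivuseb > tevuseb  (by intervocalic lenition, vowel merger)
Wisol: *tibuteb
  tibuteb → tibutep   [final devoicing]
  tibutep → tibotep   [vowel merger]
  tibotep → tibotef   [unconditioned shift]
  giving Wisol tibotef.
Only *tibuteb yields all of Estuna tevuseb, Wisol tibotef.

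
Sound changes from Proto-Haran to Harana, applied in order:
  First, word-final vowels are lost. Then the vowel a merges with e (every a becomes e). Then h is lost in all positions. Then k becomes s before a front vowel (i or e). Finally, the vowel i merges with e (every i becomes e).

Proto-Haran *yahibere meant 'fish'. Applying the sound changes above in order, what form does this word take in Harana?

yeeber

Harana: *yahibere
  yahibere → yahiber   [apocope]
  yahiber → yehiber   [vowel merger]
  yehiber → yeiber   [h-loss]
  yeiber (rule 4 does not apply)
  yeiber → yeeber   [vowel merger]
  giving Harana yeeber.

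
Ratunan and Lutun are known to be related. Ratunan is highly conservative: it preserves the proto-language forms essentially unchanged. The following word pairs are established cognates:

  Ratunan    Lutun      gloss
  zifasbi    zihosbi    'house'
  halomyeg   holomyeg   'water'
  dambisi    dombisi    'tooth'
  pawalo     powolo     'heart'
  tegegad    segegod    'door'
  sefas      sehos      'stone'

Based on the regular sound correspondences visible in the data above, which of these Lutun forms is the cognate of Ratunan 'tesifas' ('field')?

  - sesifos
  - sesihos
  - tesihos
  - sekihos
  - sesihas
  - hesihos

sesihos

tegegad ~ segegod — Ratunan t corresponds to Lutun s word-initially before a front vowel.
zifasbi ~ zihosbi, sefas ~ sehos — Ratunan f corresponds to Lutun h between vowels (before a back vowel).
zifasbi ~ zihosbi, halomyeg ~ holomyeg — Ratunan a corresponds to Lutun o after a consonant, before a consonant other than r, m, n, p, b, f, v.
Applying these to Ratunan 'tesifas':
  tesifas → sesifas   (t→s word-initially before a front vowel)
  sesifas → sesihas   (f→h between vowels (before a back vowel))
  sesihas → sesihos   (a→o after a consonant, before a consonant other than r, m, n, p, b, f, v)
So the Lutun cognate is 'sesihos'.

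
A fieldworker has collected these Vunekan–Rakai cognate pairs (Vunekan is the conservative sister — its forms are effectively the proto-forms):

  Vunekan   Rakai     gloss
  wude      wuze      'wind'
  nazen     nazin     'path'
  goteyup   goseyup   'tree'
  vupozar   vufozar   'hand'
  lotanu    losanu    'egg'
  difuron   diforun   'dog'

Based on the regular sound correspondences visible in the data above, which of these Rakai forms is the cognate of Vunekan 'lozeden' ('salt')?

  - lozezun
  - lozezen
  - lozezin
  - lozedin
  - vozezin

wude ~ wuze — Vunekan d corresponds to Rakai z between vowels (before a front vowel).
nazen ~ nazin — Vunekan e corresponds to Rakai i after a consonant, before a nasal.
Applying these to Vunekan 'lozeden':
  lozeden → lozezen   (d→z between vowels (before a front vowel))
  lozezen → lozezin   (e→i after a consonant, before a nasal)
So the Rakai cognate is 'lozezin'.

lozezin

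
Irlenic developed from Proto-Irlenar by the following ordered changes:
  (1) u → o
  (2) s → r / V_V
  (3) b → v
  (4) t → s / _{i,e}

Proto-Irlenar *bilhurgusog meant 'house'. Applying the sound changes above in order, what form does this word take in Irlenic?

vilhorgorog

Irlenic: *bilhurgusog > bilhorgosog > bilhorgorog > vilhorgorog  (by vowel merger, rhotacism, unconditioned shift)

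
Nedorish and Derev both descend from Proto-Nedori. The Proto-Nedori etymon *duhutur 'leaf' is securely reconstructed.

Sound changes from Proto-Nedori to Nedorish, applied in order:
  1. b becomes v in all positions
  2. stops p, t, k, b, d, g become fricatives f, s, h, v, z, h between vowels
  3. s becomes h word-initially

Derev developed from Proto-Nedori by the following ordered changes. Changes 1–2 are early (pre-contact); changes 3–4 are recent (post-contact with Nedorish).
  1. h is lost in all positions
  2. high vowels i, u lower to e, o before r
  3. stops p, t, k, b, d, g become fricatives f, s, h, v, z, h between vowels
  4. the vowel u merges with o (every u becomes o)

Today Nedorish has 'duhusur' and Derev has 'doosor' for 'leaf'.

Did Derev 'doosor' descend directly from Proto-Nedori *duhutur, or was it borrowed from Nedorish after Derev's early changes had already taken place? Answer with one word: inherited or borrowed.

inherited

If inherited, *duhutur would pass through all of Derev's changes:
Derev: *duhutur
  duhutur → duutur   [h-loss]
  duutur → duutor   [pre-rhotic lowering]
  duutor → duusor   [intervocalic lenition]
  duusor → doosor   [vowel merger]
  giving Derev doosor.
If borrowed from Nedorish 'duhusur' after the early changes, it would undergo only the recent ones:
  rule 3 (intervocalic lenition): no change (duhusur)
  rule 4 (vowel merger): duhusur → dohosor
  ⇒ as a loan: dohosor
Derev 'doosor' matches the inherited outcome exactly, so it is an inherited cognate, not a loan.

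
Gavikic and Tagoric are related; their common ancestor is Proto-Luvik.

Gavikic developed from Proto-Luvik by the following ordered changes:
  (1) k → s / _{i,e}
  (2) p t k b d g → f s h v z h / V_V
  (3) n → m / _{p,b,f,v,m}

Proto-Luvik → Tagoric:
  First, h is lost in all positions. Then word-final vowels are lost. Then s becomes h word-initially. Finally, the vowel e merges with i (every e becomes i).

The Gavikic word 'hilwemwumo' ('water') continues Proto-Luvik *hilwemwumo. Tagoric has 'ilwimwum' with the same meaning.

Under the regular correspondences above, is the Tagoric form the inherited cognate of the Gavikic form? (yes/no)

yes

Derive the expected Tagoric reflex of *hilwemwumo:
Tagoric: *hilwemwumo
  hilwemwumo → ilwemwumo   [h-loss]
  ilwemwumo → ilwemwum   [apocope]
  ilwemwum (rule 3 does not apply)
  ilwemwum → ilwimwum   [vowel merger]
  giving Tagoric ilwimwum.
Tagoric 'ilwimwum' matches the regular reflex exactly, so the pair is cognate.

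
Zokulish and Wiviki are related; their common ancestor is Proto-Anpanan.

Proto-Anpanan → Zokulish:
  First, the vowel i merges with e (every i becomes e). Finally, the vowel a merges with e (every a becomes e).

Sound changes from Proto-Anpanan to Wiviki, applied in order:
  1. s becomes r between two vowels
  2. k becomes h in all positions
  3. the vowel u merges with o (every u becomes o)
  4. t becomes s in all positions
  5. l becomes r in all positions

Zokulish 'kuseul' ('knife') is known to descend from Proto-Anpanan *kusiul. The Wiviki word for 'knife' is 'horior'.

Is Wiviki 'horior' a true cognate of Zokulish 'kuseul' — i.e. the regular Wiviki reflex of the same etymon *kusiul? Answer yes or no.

yes

Derive the expected Wiviki reflex of *kusiul:
Wiviki: *kusiul > kuriul > huriul > horiol > horior  (by rhotacism, unconditioned shift, vowel merger, unconditioned shift)
Wiviki 'horior' matches the regular reflex exactly, so the pair is cognate.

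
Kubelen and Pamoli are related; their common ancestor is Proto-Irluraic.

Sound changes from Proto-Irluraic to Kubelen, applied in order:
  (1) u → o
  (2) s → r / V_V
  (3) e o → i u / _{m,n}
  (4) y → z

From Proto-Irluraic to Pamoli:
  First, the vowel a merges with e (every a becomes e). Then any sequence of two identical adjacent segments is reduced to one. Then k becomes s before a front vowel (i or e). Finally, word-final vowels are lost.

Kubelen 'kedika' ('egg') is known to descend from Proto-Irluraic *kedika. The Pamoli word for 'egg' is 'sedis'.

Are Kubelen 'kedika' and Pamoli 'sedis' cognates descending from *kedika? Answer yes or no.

Derive the expected Pamoli reflex of *kedika:
Pamoli: start from *kedika.
  rule 1 (vowel merger): kedika → kedike
  rule 2: no change — kedike
  rule 3 (palatalisation): kedike → sedise
  rule 4 (apocope): sedise → sedis
  ⇒ Pamoli sedis
Pamoli 'sedis' matches the regular reflex exactly, so the pair is cognate.

yes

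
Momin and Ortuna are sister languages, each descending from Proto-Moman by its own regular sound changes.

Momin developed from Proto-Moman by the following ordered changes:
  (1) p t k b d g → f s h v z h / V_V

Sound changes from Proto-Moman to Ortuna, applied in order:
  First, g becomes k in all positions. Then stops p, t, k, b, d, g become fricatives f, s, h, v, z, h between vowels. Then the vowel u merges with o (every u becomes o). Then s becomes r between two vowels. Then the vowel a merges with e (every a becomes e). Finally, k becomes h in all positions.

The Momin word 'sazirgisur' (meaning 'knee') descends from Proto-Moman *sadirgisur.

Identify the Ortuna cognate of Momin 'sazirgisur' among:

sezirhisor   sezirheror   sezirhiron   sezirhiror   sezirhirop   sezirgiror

sezirhiror

Ortuna: start from *sadirgisur.
  rule 1 (unconditioned shift): sadirgisur → sadirkisur
  rule 2 (intervocalic lenition): sadirkisur → sazirkisur
  rule 3 (vowel merger): sazirkisur → sazirkisor
  rule 4 (rhotacism): sazirkisor → sazirkiror
  rule 5 (vowel merger): sazirkiror → sezirkiror
  rule 6 (unconditioned shift): sezirkiror → sezirhiror
  ⇒ Ortuna sezirhiror
Among the options, 'sezirhiror' alone shows every Ortuna change applied in order.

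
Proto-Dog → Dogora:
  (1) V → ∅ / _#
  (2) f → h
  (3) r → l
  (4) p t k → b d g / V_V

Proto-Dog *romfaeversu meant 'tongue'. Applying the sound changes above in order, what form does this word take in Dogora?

Dogora: *romfaeversu
  romfaeversu → romfaevers   [apocope]
  romfaevers → romhaevers   [unconditioned shift]
  romhaevers → lomhaevels   [unconditioned shift]
  lomhaevels (rule 4 does not apply)
  giving Dogora lomhaevels.

lomhaevels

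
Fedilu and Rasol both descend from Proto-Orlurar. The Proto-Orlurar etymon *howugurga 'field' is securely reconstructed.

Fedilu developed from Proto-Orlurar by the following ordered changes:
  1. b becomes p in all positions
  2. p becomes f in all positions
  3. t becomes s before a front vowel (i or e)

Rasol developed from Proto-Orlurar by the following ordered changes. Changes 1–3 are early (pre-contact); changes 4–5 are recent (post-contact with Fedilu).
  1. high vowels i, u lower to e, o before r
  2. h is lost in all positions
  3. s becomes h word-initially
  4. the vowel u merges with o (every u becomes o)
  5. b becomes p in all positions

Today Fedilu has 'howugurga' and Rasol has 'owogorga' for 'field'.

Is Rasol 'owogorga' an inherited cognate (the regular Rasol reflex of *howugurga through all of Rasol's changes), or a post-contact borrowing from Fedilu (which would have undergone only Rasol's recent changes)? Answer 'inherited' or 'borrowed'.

inherited

If inherited, *howugurga would pass through all of Rasol's changes:
Rasol: start from *howugurga.
  rule 1 (pre-rhotic lowering): howugurga → howugorga
  rule 2 (h-loss): howugorga → owugorga
  rule 3: no change — owugorga
  rule 4 (vowel merger): owugorga → owogorga
  rule 5: no change — owogorga
  ⇒ Rasol owogorga
If borrowed from Fedilu 'howugurga' after the early changes, it would undergo only the recent ones:
  rule 4 (vowel merger): howugurga → howogorga
  rule 5 (unconditioned shift): no change (howogorga)
  ⇒ as a loan: howogorga
Rasol 'owogorga' matches the inherited outcome exactly, so it is an inherited cognate, not a loan.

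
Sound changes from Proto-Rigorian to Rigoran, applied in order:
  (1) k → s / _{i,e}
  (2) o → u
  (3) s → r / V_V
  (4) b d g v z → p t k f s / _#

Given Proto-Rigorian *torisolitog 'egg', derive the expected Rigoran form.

Rigoran: start from *torisolitog.
  rule 1: no change — torisolitog
  rule 2 (vowel merger): torisolitog → turisulitug
  rule 3 (rhotacism): turisulitug → turirulitug
  rule 4 (final devoicing): turirulitug → turirulituk
  ⇒ Rigoran turirulituk

turirulituk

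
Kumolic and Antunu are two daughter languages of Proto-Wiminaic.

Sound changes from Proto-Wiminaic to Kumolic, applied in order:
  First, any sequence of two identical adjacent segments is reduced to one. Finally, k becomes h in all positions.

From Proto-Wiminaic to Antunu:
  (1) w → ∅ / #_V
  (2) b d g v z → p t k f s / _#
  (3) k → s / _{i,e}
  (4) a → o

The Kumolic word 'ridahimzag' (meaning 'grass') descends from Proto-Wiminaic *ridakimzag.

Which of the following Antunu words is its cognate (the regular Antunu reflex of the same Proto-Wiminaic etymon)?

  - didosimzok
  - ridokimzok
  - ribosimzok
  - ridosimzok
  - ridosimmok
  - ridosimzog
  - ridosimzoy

ridosimzok

Antunu: *ridakimzag > ridakimzak > ridasimzak > ridosimzok  (by final devoicing, palatalisation, vowel merger)
The other candidates each miss or misapply at least one Antunu change.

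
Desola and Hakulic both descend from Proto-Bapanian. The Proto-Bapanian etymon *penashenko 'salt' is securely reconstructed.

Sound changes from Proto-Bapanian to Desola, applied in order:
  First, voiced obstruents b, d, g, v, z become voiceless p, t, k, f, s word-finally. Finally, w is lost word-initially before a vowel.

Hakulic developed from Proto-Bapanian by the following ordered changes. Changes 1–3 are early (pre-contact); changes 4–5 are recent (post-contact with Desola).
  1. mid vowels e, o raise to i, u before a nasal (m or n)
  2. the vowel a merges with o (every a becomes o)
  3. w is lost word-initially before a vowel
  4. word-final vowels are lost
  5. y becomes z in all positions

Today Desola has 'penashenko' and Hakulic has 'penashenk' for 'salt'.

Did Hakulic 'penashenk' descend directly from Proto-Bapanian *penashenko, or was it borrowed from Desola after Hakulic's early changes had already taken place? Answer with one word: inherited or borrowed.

If inherited, *penashenko would pass through all of Hakulic's changes:
Hakulic: *penashenko
  penashenko → pinashinko   [pre-nasal raising]
  pinashinko → pinoshinko   [vowel merger]
  pinoshinko (rule 3 does not apply)
  pinoshinko → pinoshink   [apocope]
  pinoshink (rule 5 does not apply)
  giving Hakulic pinoshink.
If borrowed from Desola 'penashenko' after the early changes, it would undergo only the recent ones:
  rule 4 (apocope): penashenko → penashenk
  rule 5 (unconditioned shift): no change (penashenk)
  ⇒ as a loan: penashenk
Hakulic 'penashenk' matches the loan outcome 'penashenk', not the inherited 'pinoshink' — it skipped the early Hakulic changes, so it was borrowed from Desola.

borrowed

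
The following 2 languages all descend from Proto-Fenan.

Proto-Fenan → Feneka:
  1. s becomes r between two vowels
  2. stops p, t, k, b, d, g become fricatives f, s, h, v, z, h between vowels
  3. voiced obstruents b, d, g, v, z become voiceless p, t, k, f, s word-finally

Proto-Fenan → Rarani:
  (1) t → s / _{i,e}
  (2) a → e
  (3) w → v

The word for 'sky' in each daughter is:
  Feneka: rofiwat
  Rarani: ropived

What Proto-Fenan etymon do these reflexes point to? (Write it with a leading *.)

*ropiwad

Position 5: Feneka has w, Rarani has v. Feneka preserves w here (none of its changes turn any other segment into w), so the proto-segment is *w.
Position 6: Feneka has a, Rarani has e. Feneka preserves a here (none of its changes turn any other segment into a), so the proto-segment is *a.
This points to *ropiwad. Verify forward in each daughter:
Feneka: start from *ropiwad.
  rule 1: no change — ropiwad
  rule 2 (intervocalic lenition): ropiwad → rofiwad
  rule 3 (final devoicing): rofiwad → rofiwat
  ⇒ Feneka rofiwat
Rarani: start from *ropiwad.
  rule 1: no change — ropiwad
  rule 2 (vowel merger): ropiwad → ropiwed
  rule 3 (unconditioned shift): ropiwed → ropived
  ⇒ Rarani ropived
*ropiwad is the unique common source.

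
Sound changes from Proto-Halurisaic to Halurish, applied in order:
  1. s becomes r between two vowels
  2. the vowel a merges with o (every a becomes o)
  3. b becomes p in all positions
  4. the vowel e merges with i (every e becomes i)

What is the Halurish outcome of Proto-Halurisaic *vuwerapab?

vuwiropop

Halurish: start from *vuwerapab.
  rule 1: no change — vuwerapab
  rule 2 (vowel merger): vuwerapab → vuweropob
  rule 3 (unconditioned shift): vuweropob → vuweropop
  rule 4 (vowel merger): vuweropop → vuwiropop
  ⇒ Halurish vuwiropop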